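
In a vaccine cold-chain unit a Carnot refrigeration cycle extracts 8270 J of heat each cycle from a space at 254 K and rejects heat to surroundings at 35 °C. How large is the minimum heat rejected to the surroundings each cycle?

Q_H ≈ 10000 J

T_H = 35 °C → 35 + 273.15 = 308.15 K.
For a reversible cycle Q_H/Q_C = T_H/T_C, so Q_H = Q_C·T_H/T_C = 8270 × 308.15/254.00 = 10000 J.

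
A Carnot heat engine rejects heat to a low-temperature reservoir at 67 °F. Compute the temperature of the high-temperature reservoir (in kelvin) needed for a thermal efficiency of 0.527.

T_C = 67 °F → (67 − 32) × 5/9 = 19.44 °C = 292.59 K.
From η = 1 − T_C/T_H, solving for T_H gives T_H = T_C/(1 − η) = 292.59/(1 − 0.527) = 619 K.

T_H ≈ 619 K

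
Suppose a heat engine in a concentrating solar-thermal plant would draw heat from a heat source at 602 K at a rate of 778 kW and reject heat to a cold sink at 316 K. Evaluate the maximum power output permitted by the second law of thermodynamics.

No engine can exceed the Carnot limit: η_max = 1 − T_C/T_H = 1 − 316.00/602.00 = 0.4751.
W_max = η_max · Q_H = 0.4751 × 778 = 369.6 kW.

Ẇ_max ≈ 369.6 kW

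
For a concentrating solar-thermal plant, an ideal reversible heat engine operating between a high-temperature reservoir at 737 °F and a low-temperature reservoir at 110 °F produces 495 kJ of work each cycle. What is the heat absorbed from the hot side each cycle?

T_H = 737 °F → (737 − 32) × 5/9 = 391.67 °C = 664.82 K.
T_C = 110 °F → (110 − 32) × 5/9 = 43.33 °C = 316.48 K.
For a reversible engine, η = 1 − T_C/T_H = 1 − 316.48/664.82 = 0.5240.
Q_H = W/η = 495/0.5240 = 944.7 kJ.

Q_H ≈ 944.7 kJ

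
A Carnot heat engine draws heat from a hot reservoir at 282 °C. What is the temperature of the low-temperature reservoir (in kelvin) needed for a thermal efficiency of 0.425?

T_H = 282 °C → 282 + 273.15 = 555.15 K.
From η = 1 − T_C/T_H, T_C = T_H·(1 − η) = 555.15 × (1 − 0.425) = 319 K.

T_C ≈ 319 K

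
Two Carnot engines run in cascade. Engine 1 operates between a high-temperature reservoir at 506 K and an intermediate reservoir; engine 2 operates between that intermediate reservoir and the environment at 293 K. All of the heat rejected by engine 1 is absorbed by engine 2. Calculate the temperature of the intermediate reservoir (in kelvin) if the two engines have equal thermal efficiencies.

T_m ≈ 385 K

Equal efficiencies require 1 − T_m/T_H = 1 − T_C/T_m, i.e. T_m/T_H = T_C/T_m, so T_m = √(T_H·T_C) = √(506.00 × 293.00) = 385 K.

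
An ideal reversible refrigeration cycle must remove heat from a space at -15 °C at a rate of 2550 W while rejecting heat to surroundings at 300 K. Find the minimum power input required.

Ẇ_in ≈ 413 W

T_C = -15 °C → -15 + 273.15 = 258.15 K.
For a reversible refrigerator, COP_R = T_C/(T_H − T_C) = 258.15/41.85 = 6.1685.
W = Q_C/COP_R = 2550/6.1685 = 413 W.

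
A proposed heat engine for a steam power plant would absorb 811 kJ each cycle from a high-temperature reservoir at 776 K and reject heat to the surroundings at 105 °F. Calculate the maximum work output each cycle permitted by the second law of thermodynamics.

T_C = 105 °F → (105 − 32) × 5/9 = 40.56 °C = 313.71 K.
No engine can exceed the Carnot limit: η_max = 1 − T_C/T_H = 1 − 313.71/776.00 = 0.5957.
W_max = η_max · Q_H = 0.5957 × 811 = 483 kJ.

W_max ≈ 483 kJ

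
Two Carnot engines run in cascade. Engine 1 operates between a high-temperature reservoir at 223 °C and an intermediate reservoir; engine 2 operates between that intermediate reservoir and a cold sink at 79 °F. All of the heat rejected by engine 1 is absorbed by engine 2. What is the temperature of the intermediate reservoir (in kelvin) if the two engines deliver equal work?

T_m ≈ 397.7 K

T_H = 223 °C → 223 + 273.15 = 496.15 K.
T_C = 79 °F → (79 − 32) × 5/9 = 26.11 °C = 299.26 K.
For reversible stages Q_m = Q_H·(T_m/T_H). Setting W₁ = Q_H(1 − T_m/T_H) equal to W₂ = Q_m(1 − T_C/T_m) = Q_H·(T_m − T_C)/T_H gives T_H − T_m = T_m − T_C, so T_m = (T_H + T_C)/2 = (496.15 + 299.26)/2 = 397.7 K.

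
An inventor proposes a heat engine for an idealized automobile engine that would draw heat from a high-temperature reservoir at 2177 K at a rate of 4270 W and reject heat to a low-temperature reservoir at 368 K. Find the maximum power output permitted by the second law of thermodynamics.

The second-law ceiling is the Carnot efficiency, η_max = 1 − T_C/T_H = 1 − 368.00/2177.00 = 0.8310.
W_max = η_max · Q_H = 0.8310 × 4270 = 3548 W.

Ẇ_max ≈ 3548 W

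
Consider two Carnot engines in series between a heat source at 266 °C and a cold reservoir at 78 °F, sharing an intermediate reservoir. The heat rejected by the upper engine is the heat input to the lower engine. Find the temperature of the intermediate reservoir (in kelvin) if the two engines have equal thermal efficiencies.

T_H = 266 °C → 266 + 273.15 = 539.15 K.
T_C = 78 °F → (78 − 32) × 5/9 = 25.56 °C = 298.71 K.
Equal efficiencies require 1 − T_m/T_H = 1 − T_C/T_m, i.e. T_m/T_H = T_C/T_m, so T_m = √(T_H·T_C) = √(539.15 × 298.71) = 401.3 K.

T_m ≈ 401.3 K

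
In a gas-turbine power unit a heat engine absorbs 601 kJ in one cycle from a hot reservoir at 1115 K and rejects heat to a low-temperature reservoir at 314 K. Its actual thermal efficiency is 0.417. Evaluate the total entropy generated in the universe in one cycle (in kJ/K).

ΔS_univ ≈ 0.5769 kJ/K

W = η·Q_H = 0.417 × 601 = 250.6 kJ, so Q_C = Q_H − W = 350.4 kJ.
Entropy balance on the reservoirs: −Q_H/T_H = -0.5390 kJ/K, +Q_C/T_C = 1.116 kJ/K.
ΔS_univ = −Q_H/T_H + Q_C/T_C = 0.5769 kJ/K (> 0, since η = 0.417 < η_Carnot = 0.718).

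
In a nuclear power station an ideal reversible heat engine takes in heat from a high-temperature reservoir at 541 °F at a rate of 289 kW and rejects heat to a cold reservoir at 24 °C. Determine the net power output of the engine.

T_H = 541 °F → (541 − 32) × 5/9 = 282.78 °C = 555.93 K.
T_C = 24 °C → 24 + 273.15 = 297.15 K.
η_rev = 1 − T_C/T_H = 1 − 297.15/555.93 = 0.4655.
W = η·Q_H = 0.4655 × 289 = 135 kW.

Ẇ ≈ 135 kW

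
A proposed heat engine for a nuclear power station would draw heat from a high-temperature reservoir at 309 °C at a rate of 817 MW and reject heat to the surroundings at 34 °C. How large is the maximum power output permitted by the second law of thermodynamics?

Ẇ_max ≈ 386 MW

T_H = 309 °C → 309 + 273.15 = 582.15 K.
T_C = 34 °C → 34 + 273.15 = 307.15 K.
By the Carnot theorem, η_max = 1 − T_C/T_H = 1 − 307.15/582.15 = 0.4724.
W_max = η_max · Q_H = 0.4724 × 817 = 386 MW.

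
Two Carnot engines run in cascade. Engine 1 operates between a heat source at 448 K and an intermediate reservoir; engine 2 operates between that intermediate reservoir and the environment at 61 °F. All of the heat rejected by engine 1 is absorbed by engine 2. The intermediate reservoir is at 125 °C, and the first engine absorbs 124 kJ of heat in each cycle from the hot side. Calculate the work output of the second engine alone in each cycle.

W₂ ≈ 30.14 kJ

T_C = 61 °F → (61 − 32) × 5/9 = 16.11 °C = 289.26 K.
T_m = 125 °C → 125 + 273.15 = 398.15 K.
Heat entering the second stage: Q_m = Q_H·(T_m/T_H) = 124 × 398.15/448.00 = 110.2 kJ.
Second-stage efficiency η₂ = 1 − T_C/T_m = 1 − 289.26/398.15 = 0.2735, so W₂ = η₂·Q_m = 30.14 kJ.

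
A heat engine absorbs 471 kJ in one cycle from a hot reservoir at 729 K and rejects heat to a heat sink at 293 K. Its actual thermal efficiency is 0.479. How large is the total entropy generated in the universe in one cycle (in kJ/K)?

W = η·Q_H = 0.479 × 471 = 225.6 kJ, so Q_C = Q_H − W = 245.4 kJ.
The hot reservoir loses entropy Q_H/T_H = 471/729.00 = 0.6461 kJ/K; the cold reservoir gains Q_C/T_C = 245.4/293.00 = 0.8375 kJ/K.
ΔS_univ = −Q_H/T_H + Q_C/T_C = 0.191 kJ/K (> 0, since η = 0.479 < η_Carnot = 0.598).

ΔS_univ ≈ 0.191 kJ/K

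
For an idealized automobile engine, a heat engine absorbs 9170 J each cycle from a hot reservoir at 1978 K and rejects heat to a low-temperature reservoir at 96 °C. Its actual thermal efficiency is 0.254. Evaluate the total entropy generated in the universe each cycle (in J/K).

T_C = 96 °C → 96 + 273.15 = 369.15 K.
W = η·Q_H = 0.254 × 9170 = 2329 J, so Q_C = Q_H − W = 6841 J.
Entropy balance on the reservoirs: −Q_H/T_H = -4.636 J/K, +Q_C/T_C = 18.53 J/K.
ΔS_univ = −Q_H/T_H + Q_C/T_C = 13.9 J/K (> 0, since η = 0.254 < η_Carnot = 0.813).

ΔS_univ ≈ 13.9 J/K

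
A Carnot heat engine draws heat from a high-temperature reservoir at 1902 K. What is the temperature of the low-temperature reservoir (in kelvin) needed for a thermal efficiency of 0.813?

T_C ≈ 355.7 K

From η = 1 − T_C/T_H, T_C = T_H·(1 − η) = 1902.00 × (1 − 0.813) = 355.7 K.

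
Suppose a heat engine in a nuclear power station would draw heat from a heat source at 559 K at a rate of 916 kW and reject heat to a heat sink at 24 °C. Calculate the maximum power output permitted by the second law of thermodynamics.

Ẇ_max ≈ 429 kW

T_C = 24 °C → 24 + 273.15 = 297.15 K.
The second-law ceiling is the Carnot efficiency, η_max = 1 − T_C/T_H = 1 − 297.15/559.00 = 0.4684.
W_max = η_max · Q_H = 0.4684 × 916 = 429 kW.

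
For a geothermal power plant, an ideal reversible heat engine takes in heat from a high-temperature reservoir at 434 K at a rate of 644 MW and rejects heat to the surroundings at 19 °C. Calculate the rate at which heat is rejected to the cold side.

Q̇_C ≈ 434 MW

T_C = 19 °C → 19 + 273.15 = 292.15 K.
Carnot efficiency: η = 1 − T_C/T_H = 1 − 292.15/434.00 = 0.3268.
For a reversible cycle Q_C/Q_H = T_C/T_H, so Q_C = 644 × 292.15/434.00 = 434 MW.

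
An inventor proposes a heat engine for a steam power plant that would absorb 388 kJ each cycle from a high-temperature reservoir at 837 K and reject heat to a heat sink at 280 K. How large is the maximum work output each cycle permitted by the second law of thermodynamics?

W_max ≈ 258 kJ

No engine can exceed the Carnot limit: η_max = 1 − T_C/T_H = 1 − 280.00/837.00 = 0.6655.
W_max = η_max · Q_H = 0.6655 × 388 = 258 kJ.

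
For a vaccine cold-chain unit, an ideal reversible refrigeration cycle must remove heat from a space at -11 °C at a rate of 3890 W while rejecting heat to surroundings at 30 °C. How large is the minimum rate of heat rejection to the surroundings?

Q̇_H ≈ 4500 W

T_H = 30 °C → 30 + 273.15 = 303.15 K.
T_C = -11 °C → -11 + 273.15 = 262.15 K.
For a reversible cycle Q_H/Q_C = T_H/T_C, so Q_H = Q_C·T_H/T_C = 3890 × 303.15/262.15 = 4500 W.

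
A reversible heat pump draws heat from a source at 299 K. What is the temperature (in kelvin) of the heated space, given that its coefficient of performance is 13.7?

T_H ≈ 322.5 K

COP_HP = T_H/(T_H − T_C) ⇒ T_H = T_C·COP_HP/(COP_HP − 1) = 299.00 × 13.7/(13.7 − 1) = 322.5 K.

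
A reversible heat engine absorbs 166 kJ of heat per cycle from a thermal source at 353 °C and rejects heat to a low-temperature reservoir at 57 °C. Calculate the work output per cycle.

W ≈ 78.5 kJ

T_H = 353 °C → 353 + 273.15 = 626.15 K.
T_C = 57 °C → 57 + 273.15 = 330.15 K.
η_rev = 1 − T_C/T_H = 1 − 330.15/626.15 = 0.4727.
W = η·Q_H = 0.4727 × 166 = 78.5 kJ.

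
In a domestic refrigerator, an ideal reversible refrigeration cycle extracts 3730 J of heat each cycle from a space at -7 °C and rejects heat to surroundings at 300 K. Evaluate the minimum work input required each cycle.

T_C = -7 °C → -7 + 273.15 = 266.15 K.
Carnot COP: COP_R = T_C/(T_H − T_C) = 266.15/33.85 = 7.8626.
W = Q_C/COP_R = 3730/7.8626 = 474 J.

W_in ≈ 474 J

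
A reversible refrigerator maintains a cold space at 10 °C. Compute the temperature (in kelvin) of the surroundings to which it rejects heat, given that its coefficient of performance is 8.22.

T_C = 10 °C → 10 + 273.15 = 283.15 K.
COP_R = T_C/(T_H − T_C) ⇒ T_H = T_C·(1 + 1/COP_R) = 283.15 × (1 + 1/8.22) = 317.6 K.

T_H ≈ 317.6 K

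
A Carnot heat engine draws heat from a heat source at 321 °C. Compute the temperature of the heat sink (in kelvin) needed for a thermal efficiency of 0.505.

T_C ≈ 294.1 K

T_H = 321 °C → 321 + 273.15 = 594.15 K.
From η = 1 − T_C/T_H, T_C = T_H·(1 − η) = 594.15 × (1 − 0.505) = 294.1 K.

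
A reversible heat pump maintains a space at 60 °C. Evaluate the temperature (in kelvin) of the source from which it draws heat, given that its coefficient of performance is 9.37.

T_C ≈ 297.6 K

T_H = 60 °C → 60 + 273.15 = 333.15 K.
COP_HP = T_H/(T_H − T_C) ⇒ T_C = T_H·(COP_HP − 1)/COP_HP = 333.15 × (9.37 − 1)/9.37 = 297.6 K.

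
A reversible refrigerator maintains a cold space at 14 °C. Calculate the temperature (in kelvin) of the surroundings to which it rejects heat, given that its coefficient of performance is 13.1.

T_C = 14 °C → 14 + 273.15 = 287.15 K.
COP_R = T_C/(T_H − T_C) ⇒ T_H = T_C·(1 + 1/COP_R) = 287.15 × (1 + 1/13.1) = 309 K.

T_H ≈ 309 K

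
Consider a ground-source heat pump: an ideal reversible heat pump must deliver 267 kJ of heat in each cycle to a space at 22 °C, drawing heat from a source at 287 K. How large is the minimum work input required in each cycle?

W_in ≈ 7.373 kJ

T_H = 22 °C → 22 + 273.15 = 295.15 K.
The Carnot heat-pump COP is COP_HP = T_H/(T_H − T_C) = 295.15/8.15 = 36.2147.
W = Q_H/COP_HP = 267/36.2147 = 7.373 kJ.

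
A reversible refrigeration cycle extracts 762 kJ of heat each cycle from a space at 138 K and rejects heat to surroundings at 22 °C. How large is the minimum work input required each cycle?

W_in ≈ 868 kJ

T_H = 22 °C → 22 + 273.15 = 295.15 K.
Carnot COP: COP_R = T_C/(T_H − T_C) = 138.00/157.15 = 0.8781.
W = Q_C/COP_R = 762/0.8781 = 868 kJ.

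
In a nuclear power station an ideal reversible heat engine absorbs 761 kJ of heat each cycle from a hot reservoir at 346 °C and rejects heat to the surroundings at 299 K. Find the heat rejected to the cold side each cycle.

Q_C ≈ 368 kJ

T_H = 346 °C → 346 + 273.15 = 619.15 K.
Carnot efficiency: η = 1 − T_C/T_H = 1 − 299.00/619.15 = 0.5171.
For a reversible cycle Q_C/Q_H = T_C/T_H, so Q_C = 761 × 299.00/619.15 = 368 kJ.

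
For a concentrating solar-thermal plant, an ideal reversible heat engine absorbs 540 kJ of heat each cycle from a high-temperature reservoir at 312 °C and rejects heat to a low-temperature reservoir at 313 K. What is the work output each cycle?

T_H = 312 °C → 312 + 273.15 = 585.15 K.
Since the cycle is reversible, η = 1 − T_C/T_H = 1 − 313.00/585.15 = 0.4651.
W = η·Q_H = 0.4651 × 540 = 251 kJ.

W ≈ 251 kJ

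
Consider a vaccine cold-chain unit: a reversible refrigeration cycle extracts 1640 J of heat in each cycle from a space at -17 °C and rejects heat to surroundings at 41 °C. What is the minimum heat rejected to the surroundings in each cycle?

Q_H ≈ 2011 J

T_H = 41 °C → 41 + 273.15 = 314.15 K.
T_C = -17 °C → -17 + 273.15 = 256.15 K.
For a reversible cycle Q_H/Q_C = T_H/T_C, so Q_H = Q_C·T_H/T_C = 1640 × 314.15/256.15 = 2011 J.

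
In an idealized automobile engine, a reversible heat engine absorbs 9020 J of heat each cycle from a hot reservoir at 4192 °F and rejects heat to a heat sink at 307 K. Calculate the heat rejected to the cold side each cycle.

Q_C ≈ 1070 J

T_H = 4192 °F → (4192 − 32) × 5/9 = 2311.11 °C = 2584.26 K.
Since the cycle is reversible, η = 1 − T_C/T_H = 1 − 307.00/2584.26 = 0.8812.
For a reversible cycle Q_C/Q_H = T_C/T_H, so Q_C = 9020 × 307.00/2584.26 = 1070 J.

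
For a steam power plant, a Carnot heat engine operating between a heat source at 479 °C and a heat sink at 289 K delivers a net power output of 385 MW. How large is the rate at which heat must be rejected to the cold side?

Q̇_C ≈ 240 MW

T_H = 479 °C → 479 + 273.15 = 752.15 K.
For a reversible engine, η = 1 − T_C/T_H = 1 − 289.00/752.15 = 0.6158.
Since Q_C/Q_H = T_C/T_H and Q_H = W/η, Q_C = W·T_C/(T_H − T_C) = 385 × 289.00/463.15 = 240 MW.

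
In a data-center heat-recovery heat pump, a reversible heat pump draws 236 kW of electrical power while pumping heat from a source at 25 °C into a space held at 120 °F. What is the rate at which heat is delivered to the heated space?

T_H = 120 °F → (120 − 32) × 5/9 = 48.89 °C = 322.04 K.
T_C = 25 °C → 25 + 273.15 = 298.15 K.
The Carnot heat-pump COP is COP_HP = T_H/(T_H − T_C) = 322.04/23.89 = 13.4807.
Q_H = COP_HP · W = 13.4807 × 236 = 3181 kW.

Q̇_H ≈ 3181 kW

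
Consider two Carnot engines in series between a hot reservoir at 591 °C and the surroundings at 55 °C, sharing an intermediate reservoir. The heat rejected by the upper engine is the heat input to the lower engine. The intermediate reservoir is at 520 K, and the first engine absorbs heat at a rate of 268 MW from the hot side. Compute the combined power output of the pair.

Ẇ_total ≈ 166 MW

T_H = 591 °C → 591 + 273.15 = 864.15 K.
T_C = 55 °C → 55 + 273.15 = 328.15 K.
Two reversible stages in series are equivalent to a single Carnot engine between T_H and T_C, so η_total = 1 − T_C/T_H = 1 − 328.15/864.15 = 0.6203.
W_total = η_total · Q_H = 0.6203 × 268 = 166 MW.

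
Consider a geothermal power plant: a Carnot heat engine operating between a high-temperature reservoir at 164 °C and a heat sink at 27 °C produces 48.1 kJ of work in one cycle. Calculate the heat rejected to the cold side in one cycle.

Q_C ≈ 105.4 kJ

T_H = 164 °C → 164 + 273.15 = 437.15 K.
T_C = 27 °C → 27 + 273.15 = 300.15 K.
Since the cycle is reversible, η = 1 − T_C/T_H = 1 − 300.15/437.15 = 0.3134.
Since Q_C/Q_H = T_C/T_H and Q_H = W/η, Q_C = W·T_C/(T_H − T_C) = 48.1 × 300.15/137.00 = 105.4 kJ.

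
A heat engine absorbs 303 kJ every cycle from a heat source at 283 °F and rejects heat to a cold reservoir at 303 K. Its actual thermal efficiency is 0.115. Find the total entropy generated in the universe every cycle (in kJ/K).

T_H = 283 °F → (283 − 32) × 5/9 = 139.44 °C = 412.59 K.
W = η·Q_H = 0.115 × 303 = 34.84 kJ, so Q_C = Q_H − W = 268.2 kJ.
Entropy balance on the reservoirs: −Q_H/T_H = -0.7344 kJ/K, +Q_C/T_C = 0.8850 kJ/K.
ΔS_univ = −Q_H/T_H + Q_C/T_C = 0.151 kJ/K (> 0, since η = 0.115 < η_Carnot = 0.266).

ΔS_univ ≈ 0.151 kJ/K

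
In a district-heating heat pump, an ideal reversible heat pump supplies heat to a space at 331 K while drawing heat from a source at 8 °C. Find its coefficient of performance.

COP_HP ≈ 6.64

T_C = 8 °C → 8 + 273.15 = 281.15 K.
For a reversible heat pump, COP_HP = T_H/(T_H − T_C) = 331.00/(331.00 − 281.15) = 6.64.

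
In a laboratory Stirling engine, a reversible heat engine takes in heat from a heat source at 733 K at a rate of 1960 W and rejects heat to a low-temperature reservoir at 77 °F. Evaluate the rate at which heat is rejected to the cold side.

Q̇_C ≈ 797 W

T_C = 77 °F → (77 − 32) × 5/9 = 25.00 °C = 298.15 K.
η_rev = 1 − T_C/T_H = 1 − 298.15/733.00 = 0.5932.
For a reversible cycle Q_C/Q_H = T_C/T_H, so Q_C = 1960 × 298.15/733.00 = 797 W.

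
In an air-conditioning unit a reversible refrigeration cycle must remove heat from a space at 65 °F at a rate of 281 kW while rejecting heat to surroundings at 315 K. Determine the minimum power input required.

T_C = 65 °F → (65 − 32) × 5/9 = 18.33 °C = 291.48 K.
The reversible coefficient of performance is COP_R = T_C/(T_H − T_C) = 291.48/23.52 = 12.3948.
W = Q_C/COP_R = 281/12.3948 = 22.7 kW.

Ẇ_in ≈ 22.7 kW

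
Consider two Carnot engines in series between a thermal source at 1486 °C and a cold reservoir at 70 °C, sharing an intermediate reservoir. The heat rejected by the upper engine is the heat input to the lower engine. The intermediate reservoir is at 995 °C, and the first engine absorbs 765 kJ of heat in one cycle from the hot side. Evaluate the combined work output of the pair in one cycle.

T_H = 1486 °C → 1486 + 273.15 = 1759.15 K.
T_C = 70 °C → 70 + 273.15 = 343.15 K.
Two reversible stages in series are equivalent to a single Carnot engine between T_H and T_C, so η_total = 1 − T_C/T_H = 1 − 343.15/1759.15 = 0.8049.
W_total = η_total · Q_H = 0.8049 × 765 = 615.8 kJ.

W_total ≈ 615.8 kJ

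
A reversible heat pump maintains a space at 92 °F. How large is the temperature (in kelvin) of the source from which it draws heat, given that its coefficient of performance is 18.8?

T_H = 92 °F → (92 − 32) × 5/9 = 33.33 °C = 306.48 K.
COP_HP = T_H/(T_H − T_C) ⇒ T_C = T_H·(COP_HP − 1)/COP_HP = 306.48 × (18.8 − 1)/18.8 = 290 K.

T_C ≈ 290 K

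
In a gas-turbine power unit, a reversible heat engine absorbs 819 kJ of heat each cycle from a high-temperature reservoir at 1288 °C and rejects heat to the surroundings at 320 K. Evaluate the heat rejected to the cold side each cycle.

Q_C ≈ 168 kJ

T_H = 1288 °C → 1288 + 273.15 = 1561.15 K.
Since the cycle is reversible, η = 1 − T_C/T_H = 1 − 320.00/1561.15 = 0.7950.
For a reversible cycle Q_C/Q_H = T_C/T_H, so Q_C = 819 × 320.00/1561.15 = 168 kJ.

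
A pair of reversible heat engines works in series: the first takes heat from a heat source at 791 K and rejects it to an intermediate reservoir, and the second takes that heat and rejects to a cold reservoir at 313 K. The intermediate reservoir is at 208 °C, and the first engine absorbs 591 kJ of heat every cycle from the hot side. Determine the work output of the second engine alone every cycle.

T_m = 208 °C → 208 + 273.15 = 481.15 K.
Heat entering the second stage: Q_m = Q_H·(T_m/T_H) = 591 × 481.15/791.00 = 359 kJ.
Second-stage efficiency η₂ = 1 − T_C/T_m = 1 − 313.00/481.15 = 0.3495, so W₂ = η₂·Q_m = 126 kJ.

W₂ ≈ 126 kJ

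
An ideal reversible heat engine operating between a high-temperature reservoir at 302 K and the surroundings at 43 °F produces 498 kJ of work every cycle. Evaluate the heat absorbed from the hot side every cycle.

T_C = 43 °F → (43 − 32) × 5/9 = 6.11 °C = 279.26 K.
Since the cycle is reversible, η = 1 − T_C/T_H = 1 − 279.26/302.00 = 0.0753.
Q_H = W/η = 498/0.0753 = 6610 kJ.

Q_H ≈ 6610 kJ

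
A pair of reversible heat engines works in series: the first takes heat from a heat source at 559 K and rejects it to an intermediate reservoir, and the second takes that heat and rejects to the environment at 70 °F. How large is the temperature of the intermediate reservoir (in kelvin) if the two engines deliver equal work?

T_m ≈ 427 K

T_C = 70 °F → (70 − 32) × 5/9 = 21.11 °C = 294.26 K.
For reversible stages Q_m = Q_H·(T_m/T_H). Setting W₁ = Q_H(1 − T_m/T_H) equal to W₂ = Q_m(1 − T_C/T_m) = Q_H·(T_m − T_C)/T_H gives T_H − T_m = T_m − T_C, so T_m = (T_H + T_C)/2 = (559.00 + 294.26)/2 = 427 K.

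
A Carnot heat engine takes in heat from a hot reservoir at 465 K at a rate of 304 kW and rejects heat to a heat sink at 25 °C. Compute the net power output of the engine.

Ẇ ≈ 109.1 kW

T_C = 25 °C → 25 + 273.15 = 298.15 K.
For a reversible engine, η = 1 − T_C/T_H = 1 − 298.15/465.00 = 0.3588.
W = η·Q_H = 0.3588 × 304 = 109.1 kW.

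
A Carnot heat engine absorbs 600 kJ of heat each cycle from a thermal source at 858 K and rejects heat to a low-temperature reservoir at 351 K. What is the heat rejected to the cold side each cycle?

Q_C ≈ 245 kJ

Carnot efficiency: η = 1 − T_C/T_H = 1 − 351.00/858.00 = 0.5909.
For a reversible cycle Q_C/Q_H = T_C/T_H, so Q_C = 600 × 351.00/858.00 = 245 kJ.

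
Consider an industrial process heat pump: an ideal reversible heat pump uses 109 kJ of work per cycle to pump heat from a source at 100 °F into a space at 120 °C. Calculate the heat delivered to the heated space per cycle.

Q_H ≈ 521.2 kJ

T_H = 120 °C → 120 + 273.15 = 393.15 K.
T_C = 100 °F → (100 − 32) × 5/9 = 37.78 °C = 310.93 K.
For a reversible heat pump, COP_HP = T_H/(T_H − T_C) = 393.15/82.22 = 4.7816.
Q_H = COP_HP · W = 4.7816 × 109 = 521.2 kJ.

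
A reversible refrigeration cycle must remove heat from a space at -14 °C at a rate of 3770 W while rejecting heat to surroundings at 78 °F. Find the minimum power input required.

Ẇ_in ≈ 575 W

T_H = 78 °F → (78 − 32) × 5/9 = 25.56 °C = 298.71 K.
T_C = -14 °C → -14 + 273.15 = 259.15 K.
Carnot COP: COP_R = T_C/(T_H − T_C) = 259.15/39.56 = 6.5515.
W = Q_C/COP_R = 3770/6.5515 = 575 W.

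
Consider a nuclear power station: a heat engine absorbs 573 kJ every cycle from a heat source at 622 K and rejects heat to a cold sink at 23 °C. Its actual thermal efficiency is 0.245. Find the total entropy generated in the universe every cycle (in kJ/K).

T_C = 23 °C → 23 + 273.15 = 296.15 K.
W = η·Q_H = 0.245 × 573 = 140.4 kJ, so Q_C = Q_H − W = 432.6 kJ.
Entropy balance on the reservoirs: −Q_H/T_H = -0.9212 kJ/K, +Q_C/T_C = 1.461 kJ/K.
ΔS_univ = −Q_H/T_H + Q_C/T_C = 0.540 kJ/K (> 0, since η = 0.245 < η_Carnot = 0.524).

ΔS_univ ≈ 0.540 kJ/K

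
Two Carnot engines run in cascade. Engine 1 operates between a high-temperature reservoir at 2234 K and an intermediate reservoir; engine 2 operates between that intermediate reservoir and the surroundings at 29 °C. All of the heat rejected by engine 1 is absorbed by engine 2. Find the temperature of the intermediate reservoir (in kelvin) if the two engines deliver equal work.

T_C = 29 °C → 29 + 273.15 = 302.15 K.
For reversible stages Q_m = Q_H·(T_m/T_H). Setting W₁ = Q_H(1 − T_m/T_H) equal to W₂ = Q_m(1 − T_C/T_m) = Q_H·(T_m − T_C)/T_H gives T_H − T_m = T_m − T_C, so T_m = (T_H + T_C)/2 = (2234.00 + 302.15)/2 = 1268 K.

T_m ≈ 1268 K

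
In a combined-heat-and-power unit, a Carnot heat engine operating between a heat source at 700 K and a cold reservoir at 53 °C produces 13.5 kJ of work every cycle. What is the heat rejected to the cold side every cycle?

Q_C ≈ 11.8 kJ

T_C = 53 °C → 53 + 273.15 = 326.15 K.
The Carnot efficiency is η = 1 − T_C/T_H = 1 − 326.15/700.00 = 0.5341.
Since Q_C/Q_H = T_C/T_H and Q_H = W/η, Q_C = W·T_C/(T_H − T_C) = 13.5 × 326.15/373.85 = 11.8 kJ.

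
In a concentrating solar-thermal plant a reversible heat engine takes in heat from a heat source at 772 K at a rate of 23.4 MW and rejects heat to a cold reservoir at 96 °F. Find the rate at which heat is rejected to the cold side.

Q̇_C ≈ 9.357 MW

T_C = 96 °F → (96 − 32) × 5/9 = 35.56 °C = 308.71 K.
Since the cycle is reversible, η = 1 − T_C/T_H = 1 − 308.71/772.00 = 0.6001.
For a reversible cycle Q_C/Q_H = T_C/T_H, so Q_C = 23.4 × 308.71/772.00 = 9.357 MW.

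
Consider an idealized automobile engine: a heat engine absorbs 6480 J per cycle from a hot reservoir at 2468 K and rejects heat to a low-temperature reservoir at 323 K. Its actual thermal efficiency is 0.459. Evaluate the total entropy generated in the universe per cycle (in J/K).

ΔS_univ ≈ 8.228 J/K

W = η·Q_H = 0.459 × 6480 = 2974 J, so Q_C = Q_H − W = 3506 J.
The hot reservoir loses entropy Q_H/T_H = 6480/2468.00 = 2.626 J/K; the cold reservoir gains Q_C/T_C = 3506/323.00 = 10.85 J/K.
ΔS_univ = −Q_H/T_H + Q_C/T_C = 8.228 J/K (> 0, since η = 0.459 < η_Carnot = 0.869).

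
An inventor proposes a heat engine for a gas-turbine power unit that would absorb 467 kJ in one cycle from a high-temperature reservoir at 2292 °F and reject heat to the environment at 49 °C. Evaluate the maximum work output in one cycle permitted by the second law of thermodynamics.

T_H = 2292 °F → (2292 − 32) × 5/9 = 1255.56 °C = 1528.71 K.
T_C = 49 °C → 49 + 273.15 = 322.15 K.
The upper bound on efficiency is η_max = 1 − T_C/T_H = 1 − 322.15/1528.71 = 0.7893.
W_max = η_max · Q_H = 0.7893 × 467 = 368.6 kJ.

W_max ≈ 368.6 kJ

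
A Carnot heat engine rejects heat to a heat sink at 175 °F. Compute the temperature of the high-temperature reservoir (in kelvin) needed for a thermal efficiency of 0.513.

T_H ≈ 724 K

T_C = 175 °F → (175 − 32) × 5/9 = 79.44 °C = 352.59 K.
From η = 1 − T_C/T_H, solving for T_H gives T_H = T_C/(1 − η) = 352.59/(1 − 0.513) = 724 K.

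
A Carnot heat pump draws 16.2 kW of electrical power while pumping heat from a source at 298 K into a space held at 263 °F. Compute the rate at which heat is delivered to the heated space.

T_H = 263 °F → (263 − 32) × 5/9 = 128.33 °C = 401.48 K.
Reversible heating COP: COP_HP = T_H/(T_H − T_C) = 401.48/103.48 = 3.8797.
Q_H = COP_HP · W = 3.8797 × 16.2 = 62.9 kW.

Q̇_H ≈ 62.9 kW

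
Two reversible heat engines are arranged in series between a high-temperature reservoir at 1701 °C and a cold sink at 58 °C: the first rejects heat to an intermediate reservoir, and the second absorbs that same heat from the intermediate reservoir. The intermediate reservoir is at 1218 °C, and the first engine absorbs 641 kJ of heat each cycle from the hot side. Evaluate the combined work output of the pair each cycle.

T_H = 1701 °C → 1701 + 273.15 = 1974.15 K.
T_C = 58 °C → 58 + 273.15 = 331.15 K.
Two reversible stages in series are equivalent to a single Carnot engine between T_H and T_C, so η_total = 1 − T_C/T_H = 1 − 331.15/1974.15 = 0.8323.
W_total = η_total · Q_H = 0.8323 × 641 = 533 kJ.

W_total ≈ 533 kJ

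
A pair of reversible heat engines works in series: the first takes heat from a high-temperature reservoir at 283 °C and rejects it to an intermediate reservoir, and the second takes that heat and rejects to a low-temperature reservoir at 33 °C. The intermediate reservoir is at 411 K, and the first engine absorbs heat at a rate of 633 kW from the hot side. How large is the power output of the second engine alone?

Ẇ₂ ≈ 119 kW

T_H = 283 °C → 283 + 273.15 = 556.15 K.
T_C = 33 °C → 33 + 273.15 = 306.15 K.
Heat entering the second stage: Q_m = Q_H·(T_m/T_H) = 633 × 411.00/556.15 = 468 kW.
Second-stage efficiency η₂ = 1 − T_C/T_m = 1 − 306.15/411.00 = 0.2551, so W₂ = η₂·Q_m = 119 kW.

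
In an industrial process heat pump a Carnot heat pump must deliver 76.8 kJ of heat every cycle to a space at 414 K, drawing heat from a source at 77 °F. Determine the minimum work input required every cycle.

W_in ≈ 21.5 kJ

T_C = 77 °F → (77 − 32) × 5/9 = 25.00 °C = 298.15 K.
Reversible heating COP: COP_HP = T_H/(T_H − T_C) = 414.00/115.85 = 3.5736.
W = Q_H/COP_HP = 76.8/3.5736 = 21.5 kJ.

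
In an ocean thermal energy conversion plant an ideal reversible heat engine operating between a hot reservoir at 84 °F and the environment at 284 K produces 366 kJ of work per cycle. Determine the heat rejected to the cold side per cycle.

T_H = 84 °F → (84 − 32) × 5/9 = 28.89 °C = 302.04 K.
The Carnot efficiency is η = 1 − T_C/T_H = 1 − 284.00/302.04 = 0.0597.
Since Q_C/Q_H = T_C/T_H and Q_H = W/η, Q_C = W·T_C/(T_H − T_C) = 366 × 284.00/18.04 = 5762 kJ.

Q_C ≈ 5762 kJ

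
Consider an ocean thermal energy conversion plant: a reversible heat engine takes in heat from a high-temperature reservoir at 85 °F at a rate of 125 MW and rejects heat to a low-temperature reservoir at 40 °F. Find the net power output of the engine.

Ẇ ≈ 10.3 MW

T_H = 85 °F → (85 − 32) × 5/9 = 29.44 °C = 302.59 K.
T_C = 40 °F → (40 − 32) × 5/9 = 4.44 °C = 277.59 K.
Since the cycle is reversible, η = 1 − T_C/T_H = 1 − 277.59/302.59 = 0.0826.
W = η·Q_H = 0.0826 × 125 = 10.3 MW.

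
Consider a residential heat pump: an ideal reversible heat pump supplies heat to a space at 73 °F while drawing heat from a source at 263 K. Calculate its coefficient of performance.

COP_HP ≈ 8.99

T_H = 73 °F → (73 − 32) × 5/9 = 22.78 °C = 295.93 K.
For a reversible heat pump, COP_HP = T_H/(T_H − T_C) = 295.93/(295.93 − 263.00) = 8.99.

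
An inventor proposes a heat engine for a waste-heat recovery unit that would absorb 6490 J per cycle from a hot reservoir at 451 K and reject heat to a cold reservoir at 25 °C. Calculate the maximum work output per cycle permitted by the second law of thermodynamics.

W_max ≈ 2200 J

T_C = 25 °C → 25 + 273.15 = 298.15 K.
No engine can exceed the Carnot limit: η_max = 1 − T_C/T_H = 1 − 298.15/451.00 = 0.3389.
W_max = η_max · Q_H = 0.3389 × 6490 = 2200 J.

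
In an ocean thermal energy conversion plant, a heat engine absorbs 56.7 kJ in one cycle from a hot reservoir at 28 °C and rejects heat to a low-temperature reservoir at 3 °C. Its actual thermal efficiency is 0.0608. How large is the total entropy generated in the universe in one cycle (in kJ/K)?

ΔS_univ ≈ 0.00456 kJ/K

T_H = 28 °C → 28 + 273.15 = 301.15 K.
T_C = 3 °C → 3 + 273.15 = 276.15 K.
W = η·Q_H = 0.0608 × 56.7 = 3.447 kJ, so Q_C = Q_H − W = 53.25 kJ.
Reservoir entropy changes: ΔS_H = −Q_H/T_H = −56.7/301.15 = -0.1883 kJ/K and ΔS_C = +Q_C/T_C = 53.25/276.15 = 0.1928 kJ/K.
ΔS_univ = −Q_H/T_H + Q_C/T_C = 0.00456 kJ/K (> 0, since η = 0.0608 < η_Carnot = 0.083).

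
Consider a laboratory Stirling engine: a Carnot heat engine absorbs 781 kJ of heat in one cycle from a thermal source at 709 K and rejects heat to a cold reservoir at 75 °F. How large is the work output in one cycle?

W ≈ 454 kJ

T_C = 75 °F → (75 − 32) × 5/9 = 23.89 °C = 297.04 K.
η_rev = 1 − T_C/T_H = 1 − 297.04/709.00 = 0.5810.
W = η·Q_H = 0.5810 × 781 = 454 kJ.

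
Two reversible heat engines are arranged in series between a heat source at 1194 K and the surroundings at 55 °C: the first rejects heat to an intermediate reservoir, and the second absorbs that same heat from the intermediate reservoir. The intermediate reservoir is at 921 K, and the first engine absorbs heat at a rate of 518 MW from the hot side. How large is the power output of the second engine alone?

Ẇ₂ ≈ 257 MW

T_C = 55 °C → 55 + 273.15 = 328.15 K.
Heat entering the second stage: Q_m = Q_H·(T_m/T_H) = 518 × 921.00/1194.00 = 400 MW.
Second-stage efficiency η₂ = 1 − T_C/T_m = 1 − 328.15/921.00 = 0.6437, so W₂ = η₂·Q_m = 257 MW.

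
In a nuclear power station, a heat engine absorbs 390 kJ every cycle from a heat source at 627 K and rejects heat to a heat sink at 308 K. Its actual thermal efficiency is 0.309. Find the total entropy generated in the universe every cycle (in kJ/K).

W = η·Q_H = 0.309 × 390 = 120.5 kJ, so Q_C = Q_H − W = 269.5 kJ.
Entropy balance on the reservoirs: −Q_H/T_H = -0.6220 kJ/K, +Q_C/T_C = 0.8750 kJ/K.
ΔS_univ = −Q_H/T_H + Q_C/T_C = 0.253 kJ/K (> 0, since η = 0.309 < η_Carnot = 0.509).

ΔS_univ ≈ 0.253 kJ/K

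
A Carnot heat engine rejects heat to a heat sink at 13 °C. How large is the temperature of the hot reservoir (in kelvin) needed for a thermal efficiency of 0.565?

T_C = 13 °C → 13 + 273.15 = 286.15 K.
From η = 1 − T_C/T_H, solving for T_H gives T_H = T_C/(1 − η) = 286.15/(1 − 0.565) = 658 K.

T_H ≈ 658 K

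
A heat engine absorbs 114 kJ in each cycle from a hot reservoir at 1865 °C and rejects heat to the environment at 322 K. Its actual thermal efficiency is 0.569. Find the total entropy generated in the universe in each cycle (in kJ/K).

T_H = 1865 °C → 1865 + 273.15 = 2138.15 K.
W = η·Q_H = 0.569 × 114 = 64.87 kJ, so Q_C = Q_H − W = 49.13 kJ.
The hot reservoir loses entropy Q_H/T_H = 114/2138.15 = 0.05332 kJ/K; the cold reservoir gains Q_C/T_C = 49.13/322.00 = 0.1526 kJ/K.
ΔS_univ = −Q_H/T_H + Q_C/T_C = 0.0993 kJ/K (> 0, since η = 0.569 < η_Carnot = 0.849).

ΔS_univ ≈ 0.0993 kJ/K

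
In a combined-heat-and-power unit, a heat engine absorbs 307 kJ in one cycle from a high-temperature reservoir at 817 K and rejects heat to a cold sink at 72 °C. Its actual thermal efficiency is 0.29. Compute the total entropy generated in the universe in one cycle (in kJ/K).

T_C = 72 °C → 72 + 273.15 = 345.15 K.
W = η·Q_H = 0.29 × 307 = 89.03 kJ, so Q_C = Q_H − W = 218.0 kJ.
Entropy balance on the reservoirs: −Q_H/T_H = -0.3758 kJ/K, +Q_C/T_C = 0.6315 kJ/K.
ΔS_univ = −Q_H/T_H + Q_C/T_C = 0.256 kJ/K (> 0, since η = 0.29 < η_Carnot = 0.578).

ΔS_univ ≈ 0.256 kJ/K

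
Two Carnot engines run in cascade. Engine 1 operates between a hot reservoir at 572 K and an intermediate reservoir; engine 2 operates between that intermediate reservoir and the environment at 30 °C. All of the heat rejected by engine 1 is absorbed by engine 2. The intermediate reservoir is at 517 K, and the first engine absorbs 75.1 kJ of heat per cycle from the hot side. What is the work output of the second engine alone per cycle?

T_C = 30 °C → 30 + 273.15 = 303.15 K.
Heat entering the second stage: Q_m = Q_H·(T_m/T_H) = 75.1 × 517.00/572.00 = 67.88 kJ.
Second-stage efficiency η₂ = 1 − T_C/T_m = 1 − 303.15/517.00 = 0.4136, so W₂ = η₂·Q_m = 28.08 kJ.

W₂ ≈ 28.08 kJ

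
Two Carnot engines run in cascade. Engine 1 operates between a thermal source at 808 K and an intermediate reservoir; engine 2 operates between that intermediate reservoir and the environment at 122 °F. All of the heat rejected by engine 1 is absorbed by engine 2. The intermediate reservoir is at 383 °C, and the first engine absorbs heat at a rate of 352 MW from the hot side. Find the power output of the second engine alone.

Ẇ₂ ≈ 145 MW

T_C = 122 °F → (122 − 32) × 5/9 = 50.00 °C = 323.15 K.
T_m = 383 °C → 383 + 273.15 = 656.15 K.
Heat entering the second stage: Q_m = Q_H·(T_m/T_H) = 352 × 656.15/808.00 = 286 MW.
Second-stage efficiency η₂ = 1 − T_C/T_m = 1 − 323.15/656.15 = 0.5075, so W₂ = η₂·Q_m = 145 MW.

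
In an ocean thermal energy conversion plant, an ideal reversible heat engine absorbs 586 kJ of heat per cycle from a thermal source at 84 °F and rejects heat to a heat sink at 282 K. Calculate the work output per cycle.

T_H = 84 °F → (84 − 32) × 5/9 = 28.89 °C = 302.04 K.
Carnot efficiency: η = 1 − T_C/T_H = 1 − 282.00/302.04 = 0.0663.
W = η·Q_H = 0.0663 × 586 = 38.88 kJ.

W ≈ 38.88 kJ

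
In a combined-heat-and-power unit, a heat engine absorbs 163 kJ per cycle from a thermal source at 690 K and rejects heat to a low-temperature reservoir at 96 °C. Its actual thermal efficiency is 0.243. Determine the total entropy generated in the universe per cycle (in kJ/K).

ΔS_univ ≈ 0.0980 kJ/K

T_C = 96 °C → 96 + 273.15 = 369.15 K.
W = η·Q_H = 0.243 × 163 = 39.61 kJ, so Q_C = Q_H − W = 123.4 kJ.
Entropy balance on the reservoirs: −Q_H/T_H = -0.2362 kJ/K, +Q_C/T_C = 0.3343 kJ/K.
ΔS_univ = −Q_H/T_H + Q_C/T_C = 0.0980 kJ/K (> 0, since η = 0.243 < η_Carnot = 0.465).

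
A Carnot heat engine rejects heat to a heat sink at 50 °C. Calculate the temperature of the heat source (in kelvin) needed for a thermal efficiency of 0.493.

T_C = 50 °C → 50 + 273.15 = 323.15 K.
From η = 1 − T_C/T_H, solving for T_H gives T_H = T_C/(1 − η) = 323.15/(1 − 0.493) = 637 K.

T_H ≈ 637 K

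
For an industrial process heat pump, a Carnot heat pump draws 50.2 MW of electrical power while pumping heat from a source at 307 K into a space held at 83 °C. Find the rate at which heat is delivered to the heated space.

Q̇_H ≈ 363.8 MW

T_H = 83 °C → 83 + 273.15 = 356.15 K.
COP_HP = T_H/(T_H − T_C) = 356.15/49.15 = 7.2462.
Q_H = COP_HP · W = 7.2462 × 50.2 = 363.8 MW.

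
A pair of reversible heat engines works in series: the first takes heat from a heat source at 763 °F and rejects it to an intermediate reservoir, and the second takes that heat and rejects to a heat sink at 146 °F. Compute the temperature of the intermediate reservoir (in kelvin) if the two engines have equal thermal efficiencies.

T_m ≈ 478 K

T_H = 763 °F → (763 − 32) × 5/9 = 406.11 °C = 679.26 K.
T_C = 146 °F → (146 − 32) × 5/9 = 63.33 °C = 336.48 K.
Equal efficiencies require 1 − T_m/T_H = 1 − T_C/T_m, i.e. T_m/T_H = T_C/T_m, so T_m = √(T_H·T_C) = √(679.26 × 336.48) = 478 K.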